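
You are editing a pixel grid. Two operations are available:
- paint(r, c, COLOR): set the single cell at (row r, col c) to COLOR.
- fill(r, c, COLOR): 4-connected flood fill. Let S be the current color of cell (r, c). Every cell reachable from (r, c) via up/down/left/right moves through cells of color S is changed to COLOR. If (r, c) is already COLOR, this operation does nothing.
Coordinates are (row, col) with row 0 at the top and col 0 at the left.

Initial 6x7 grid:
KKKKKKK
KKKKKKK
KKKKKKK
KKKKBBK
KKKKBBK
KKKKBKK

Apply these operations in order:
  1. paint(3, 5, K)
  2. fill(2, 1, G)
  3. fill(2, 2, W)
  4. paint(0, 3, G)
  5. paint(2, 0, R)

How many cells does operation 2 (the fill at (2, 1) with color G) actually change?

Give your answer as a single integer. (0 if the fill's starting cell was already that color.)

Answer: 38

Derivation:
After op 1 paint(3,5,K):
KKKKKKK
KKKKKKK
KKKKKKK
KKKKBKK
KKKKBBK
KKKKBKK
After op 2 fill(2,1,G) [38 cells changed]:
GGGGGGG
GGGGGGG
GGGGGGG
GGGGBGG
GGGGBBG
GGGGBGG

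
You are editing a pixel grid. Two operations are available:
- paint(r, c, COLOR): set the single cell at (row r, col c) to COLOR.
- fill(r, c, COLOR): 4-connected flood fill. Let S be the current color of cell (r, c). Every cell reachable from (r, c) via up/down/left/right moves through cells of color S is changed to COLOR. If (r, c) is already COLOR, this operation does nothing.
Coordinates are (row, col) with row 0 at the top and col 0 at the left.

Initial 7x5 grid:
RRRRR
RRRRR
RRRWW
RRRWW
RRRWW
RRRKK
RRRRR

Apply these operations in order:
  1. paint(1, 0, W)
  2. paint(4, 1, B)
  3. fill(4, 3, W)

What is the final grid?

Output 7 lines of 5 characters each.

Answer: RRRRR
WRRRR
RRRWW
RRRWW
RBRWW
RRRKK
RRRRR

Derivation:
After op 1 paint(1,0,W):
RRRRR
WRRRR
RRRWW
RRRWW
RRRWW
RRRKK
RRRRR
After op 2 paint(4,1,B):
RRRRR
WRRRR
RRRWW
RRRWW
RBRWW
RRRKK
RRRRR
After op 3 fill(4,3,W) [0 cells changed]:
RRRRR
WRRRR
RRRWW
RRRWW
RBRWW
RRRKK
RRRRR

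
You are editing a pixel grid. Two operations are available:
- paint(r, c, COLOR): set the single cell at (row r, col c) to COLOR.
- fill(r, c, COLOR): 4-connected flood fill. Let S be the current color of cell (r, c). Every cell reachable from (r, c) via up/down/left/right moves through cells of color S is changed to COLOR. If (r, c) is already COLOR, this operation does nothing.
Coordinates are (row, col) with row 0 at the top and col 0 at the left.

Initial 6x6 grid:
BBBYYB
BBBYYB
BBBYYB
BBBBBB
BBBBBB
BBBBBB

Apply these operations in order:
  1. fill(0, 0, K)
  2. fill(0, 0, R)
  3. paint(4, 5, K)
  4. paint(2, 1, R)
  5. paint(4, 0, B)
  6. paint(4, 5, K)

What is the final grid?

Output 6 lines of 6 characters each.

Answer: RRRYYR
RRRYYR
RRRYYR
RRRRRR
BRRRRK
RRRRRR

Derivation:
After op 1 fill(0,0,K) [30 cells changed]:
KKKYYK
KKKYYK
KKKYYK
KKKKKK
KKKKKK
KKKKKK
After op 2 fill(0,0,R) [30 cells changed]:
RRRYYR
RRRYYR
RRRYYR
RRRRRR
RRRRRR
RRRRRR
After op 3 paint(4,5,K):
RRRYYR
RRRYYR
RRRYYR
RRRRRR
RRRRRK
RRRRRR
After op 4 paint(2,1,R):
RRRYYR
RRRYYR
RRRYYR
RRRRRR
RRRRRK
RRRRRR
After op 5 paint(4,0,B):
RRRYYR
RRRYYR
RRRYYR
RRRRRR
BRRRRK
RRRRRR
After op 6 paint(4,5,K):
RRRYYR
RRRYYR
RRRYYR
RRRRRR
BRRRRK
RRRRRR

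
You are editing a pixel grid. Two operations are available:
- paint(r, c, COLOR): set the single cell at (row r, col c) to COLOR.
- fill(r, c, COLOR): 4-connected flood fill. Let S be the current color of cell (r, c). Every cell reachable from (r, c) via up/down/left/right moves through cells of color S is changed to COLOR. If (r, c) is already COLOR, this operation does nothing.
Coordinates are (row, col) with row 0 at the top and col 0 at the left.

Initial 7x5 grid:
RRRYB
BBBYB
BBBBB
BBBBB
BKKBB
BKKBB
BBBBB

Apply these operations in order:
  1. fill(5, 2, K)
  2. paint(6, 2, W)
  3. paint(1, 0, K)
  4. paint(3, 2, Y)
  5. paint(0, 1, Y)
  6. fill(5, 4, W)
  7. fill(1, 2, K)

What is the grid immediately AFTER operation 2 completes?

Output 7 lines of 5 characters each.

Answer: RRRYB
BBBYB
BBBBB
BBBBB
BKKBB
BKKBB
BBWBB

Derivation:
After op 1 fill(5,2,K) [0 cells changed]:
RRRYB
BBBYB
BBBBB
BBBBB
BKKBB
BKKBB
BBBBB
After op 2 paint(6,2,W):
RRRYB
BBBYB
BBBBB
BBBBB
BKKBB
BKKBB
BBWBB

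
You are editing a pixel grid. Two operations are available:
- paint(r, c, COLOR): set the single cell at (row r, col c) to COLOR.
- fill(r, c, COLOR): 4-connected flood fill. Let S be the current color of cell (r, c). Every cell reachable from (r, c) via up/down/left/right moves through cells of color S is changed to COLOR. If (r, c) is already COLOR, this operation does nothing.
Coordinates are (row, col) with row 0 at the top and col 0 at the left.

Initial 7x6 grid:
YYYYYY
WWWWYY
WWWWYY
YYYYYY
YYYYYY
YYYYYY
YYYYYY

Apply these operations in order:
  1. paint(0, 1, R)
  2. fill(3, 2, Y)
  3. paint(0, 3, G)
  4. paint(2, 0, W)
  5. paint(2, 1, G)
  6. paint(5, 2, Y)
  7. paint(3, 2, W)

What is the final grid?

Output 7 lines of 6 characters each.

Answer: YRYGYY
WWWWYY
WGWWYY
YYWYYY
YYYYYY
YYYYYY
YYYYYY

Derivation:
After op 1 paint(0,1,R):
YRYYYY
WWWWYY
WWWWYY
YYYYYY
YYYYYY
YYYYYY
YYYYYY
After op 2 fill(3,2,Y) [0 cells changed]:
YRYYYY
WWWWYY
WWWWYY
YYYYYY
YYYYYY
YYYYYY
YYYYYY
After op 3 paint(0,3,G):
YRYGYY
WWWWYY
WWWWYY
YYYYYY
YYYYYY
YYYYYY
YYYYYY
After op 4 paint(2,0,W):
YRYGYY
WWWWYY
WWWWYY
YYYYYY
YYYYYY
YYYYYY
YYYYYY
After op 5 paint(2,1,G):
YRYGYY
WWWWYY
WGWWYY
YYYYYY
YYYYYY
YYYYYY
YYYYYY
After op 6 paint(5,2,Y):
YRYGYY
WWWWYY
WGWWYY
YYYYYY
YYYYYY
YYYYYY
YYYYYY
After op 7 paint(3,2,W):
YRYGYY
WWWWYY
WGWWYY
YYWYYY
YYYYYY
YYYYYY
YYYYYY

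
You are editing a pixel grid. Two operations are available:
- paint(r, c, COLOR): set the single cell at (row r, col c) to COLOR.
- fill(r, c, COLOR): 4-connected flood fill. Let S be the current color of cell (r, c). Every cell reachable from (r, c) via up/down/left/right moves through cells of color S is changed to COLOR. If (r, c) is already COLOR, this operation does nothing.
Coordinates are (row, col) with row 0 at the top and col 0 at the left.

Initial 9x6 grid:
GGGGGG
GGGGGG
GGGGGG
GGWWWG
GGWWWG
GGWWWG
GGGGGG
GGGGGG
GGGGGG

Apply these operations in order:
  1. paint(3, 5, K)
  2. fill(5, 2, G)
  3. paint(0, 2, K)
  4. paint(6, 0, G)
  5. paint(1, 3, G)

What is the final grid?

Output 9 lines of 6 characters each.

After op 1 paint(3,5,K):
GGGGGG
GGGGGG
GGGGGG
GGWWWK
GGWWWG
GGWWWG
GGGGGG
GGGGGG
GGGGGG
After op 2 fill(5,2,G) [9 cells changed]:
GGGGGG
GGGGGG
GGGGGG
GGGGGK
GGGGGG
GGGGGG
GGGGGG
GGGGGG
GGGGGG
After op 3 paint(0,2,K):
GGKGGG
GGGGGG
GGGGGG
GGGGGK
GGGGGG
GGGGGG
GGGGGG
GGGGGG
GGGGGG
After op 4 paint(6,0,G):
GGKGGG
GGGGGG
GGGGGG
GGGGGK
GGGGGG
GGGGGG
GGGGGG
GGGGGG
GGGGGG
After op 5 paint(1,3,G):
GGKGGG
GGGGGG
GGGGGG
GGGGGK
GGGGGG
GGGGGG
GGGGGG
GGGGGG
GGGGGG

Answer: GGKGGG
GGGGGG
GGGGGG
GGGGGK
GGGGGG
GGGGGG
GGGGGG
GGGGGG
GGGGGG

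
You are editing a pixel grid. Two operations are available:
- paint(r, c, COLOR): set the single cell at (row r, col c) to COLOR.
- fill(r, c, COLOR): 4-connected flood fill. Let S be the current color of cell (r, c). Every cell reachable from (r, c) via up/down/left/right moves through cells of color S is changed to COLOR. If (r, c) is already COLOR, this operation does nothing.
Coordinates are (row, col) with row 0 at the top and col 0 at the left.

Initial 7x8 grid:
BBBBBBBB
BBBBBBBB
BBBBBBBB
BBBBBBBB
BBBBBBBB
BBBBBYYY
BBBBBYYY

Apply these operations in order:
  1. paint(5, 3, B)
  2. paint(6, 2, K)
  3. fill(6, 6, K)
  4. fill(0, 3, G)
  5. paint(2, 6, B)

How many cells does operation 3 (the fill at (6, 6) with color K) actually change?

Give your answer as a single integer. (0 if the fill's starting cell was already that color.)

Answer: 6

Derivation:
After op 1 paint(5,3,B):
BBBBBBBB
BBBBBBBB
BBBBBBBB
BBBBBBBB
BBBBBBBB
BBBBBYYY
BBBBBYYY
After op 2 paint(6,2,K):
BBBBBBBB
BBBBBBBB
BBBBBBBB
BBBBBBBB
BBBBBBBB
BBBBBYYY
BBKBBYYY
After op 3 fill(6,6,K) [6 cells changed]:
BBBBBBBB
BBBBBBBB
BBBBBBBB
BBBBBBBB
BBBBBBBB
BBBBBKKK
BBKBBKKK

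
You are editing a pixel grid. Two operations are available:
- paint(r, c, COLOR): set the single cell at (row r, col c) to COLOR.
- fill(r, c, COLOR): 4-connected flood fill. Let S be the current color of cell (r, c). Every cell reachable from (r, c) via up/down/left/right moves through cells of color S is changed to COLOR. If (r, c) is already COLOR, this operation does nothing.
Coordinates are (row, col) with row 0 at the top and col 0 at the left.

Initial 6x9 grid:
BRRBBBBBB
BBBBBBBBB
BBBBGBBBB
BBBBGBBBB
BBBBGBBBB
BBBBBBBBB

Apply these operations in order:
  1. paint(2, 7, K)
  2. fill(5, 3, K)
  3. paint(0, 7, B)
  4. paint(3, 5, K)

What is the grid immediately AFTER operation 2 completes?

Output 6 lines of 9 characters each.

After op 1 paint(2,7,K):
BRRBBBBBB
BBBBBBBBB
BBBBGBBKB
BBBBGBBBB
BBBBGBBBB
BBBBBBBBB
After op 2 fill(5,3,K) [48 cells changed]:
KRRKKKKKK
KKKKKKKKK
KKKKGKKKK
KKKKGKKKK
KKKKGKKKK
KKKKKKKKK

Answer: KRRKKKKKK
KKKKKKKKK
KKKKGKKKK
KKKKGKKKK
KKKKGKKKK
KKKKKKKKK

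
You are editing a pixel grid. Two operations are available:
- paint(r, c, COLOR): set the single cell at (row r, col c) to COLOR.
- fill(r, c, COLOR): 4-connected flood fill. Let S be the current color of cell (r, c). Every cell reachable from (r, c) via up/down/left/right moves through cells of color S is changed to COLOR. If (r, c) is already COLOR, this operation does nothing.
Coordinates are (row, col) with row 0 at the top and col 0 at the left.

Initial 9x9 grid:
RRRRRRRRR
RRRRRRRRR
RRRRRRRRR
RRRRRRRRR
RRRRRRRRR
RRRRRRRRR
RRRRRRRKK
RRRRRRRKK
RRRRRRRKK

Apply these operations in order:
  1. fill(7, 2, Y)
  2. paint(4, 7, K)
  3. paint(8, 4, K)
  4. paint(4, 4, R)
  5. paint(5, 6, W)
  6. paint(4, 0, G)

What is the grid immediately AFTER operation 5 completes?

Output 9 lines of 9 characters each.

After op 1 fill(7,2,Y) [75 cells changed]:
YYYYYYYYY
YYYYYYYYY
YYYYYYYYY
YYYYYYYYY
YYYYYYYYY
YYYYYYYYY
YYYYYYYKK
YYYYYYYKK
YYYYYYYKK
After op 2 paint(4,7,K):
YYYYYYYYY
YYYYYYYYY
YYYYYYYYY
YYYYYYYYY
YYYYYYYKY
YYYYYYYYY
YYYYYYYKK
YYYYYYYKK
YYYYYYYKK
After op 3 paint(8,4,K):
YYYYYYYYY
YYYYYYYYY
YYYYYYYYY
YYYYYYYYY
YYYYYYYKY
YYYYYYYYY
YYYYYYYKK
YYYYYYYKK
YYYYKYYKK
After op 4 paint(4,4,R):
YYYYYYYYY
YYYYYYYYY
YYYYYYYYY
YYYYYYYYY
YYYYRYYKY
YYYYYYYYY
YYYYYYYKK
YYYYYYYKK
YYYYKYYKK
After op 5 paint(5,6,W):
YYYYYYYYY
YYYYYYYYY
YYYYYYYYY
YYYYYYYYY
YYYYRYYKY
YYYYYYWYY
YYYYYYYKK
YYYYYYYKK
YYYYKYYKK

Answer: YYYYYYYYY
YYYYYYYYY
YYYYYYYYY
YYYYYYYYY
YYYYRYYKY
YYYYYYWYY
YYYYYYYKK
YYYYYYYKK
YYYYKYYKK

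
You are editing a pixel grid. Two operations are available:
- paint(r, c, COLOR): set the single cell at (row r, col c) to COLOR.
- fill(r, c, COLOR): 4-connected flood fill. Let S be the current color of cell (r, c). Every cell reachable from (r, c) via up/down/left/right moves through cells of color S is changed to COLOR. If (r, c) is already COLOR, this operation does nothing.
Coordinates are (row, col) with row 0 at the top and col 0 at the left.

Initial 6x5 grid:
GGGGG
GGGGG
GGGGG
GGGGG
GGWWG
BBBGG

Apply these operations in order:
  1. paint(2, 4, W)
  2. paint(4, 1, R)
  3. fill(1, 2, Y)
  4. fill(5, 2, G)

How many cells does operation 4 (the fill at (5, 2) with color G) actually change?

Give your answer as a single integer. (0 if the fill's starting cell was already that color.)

Answer: 3

Derivation:
After op 1 paint(2,4,W):
GGGGG
GGGGG
GGGGW
GGGGG
GGWWG
BBBGG
After op 2 paint(4,1,R):
GGGGG
GGGGG
GGGGW
GGGGG
GRWWG
BBBGG
After op 3 fill(1,2,Y) [23 cells changed]:
YYYYY
YYYYY
YYYYW
YYYYY
YRWWY
BBBYY
After op 4 fill(5,2,G) [3 cells changed]:
YYYYY
YYYYY
YYYYW
YYYYY
YRWWY
GGGYY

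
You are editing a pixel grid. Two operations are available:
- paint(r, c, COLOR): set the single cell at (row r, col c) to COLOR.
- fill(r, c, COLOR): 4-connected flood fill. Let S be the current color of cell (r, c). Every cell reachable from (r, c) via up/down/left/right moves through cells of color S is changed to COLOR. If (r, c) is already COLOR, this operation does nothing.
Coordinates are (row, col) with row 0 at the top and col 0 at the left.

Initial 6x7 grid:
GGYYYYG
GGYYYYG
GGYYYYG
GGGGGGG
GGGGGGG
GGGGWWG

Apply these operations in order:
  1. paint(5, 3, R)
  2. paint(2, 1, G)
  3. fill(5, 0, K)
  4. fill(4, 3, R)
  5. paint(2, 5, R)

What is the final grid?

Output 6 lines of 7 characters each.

Answer: RRYYYYR
RRYYYYR
RRYYYRR
RRRRRRR
RRRRRRR
RRRRWWR

Derivation:
After op 1 paint(5,3,R):
GGYYYYG
GGYYYYG
GGYYYYG
GGGGGGG
GGGGGGG
GGGRWWG
After op 2 paint(2,1,G):
GGYYYYG
GGYYYYG
GGYYYYG
GGGGGGG
GGGGGGG
GGGRWWG
After op 3 fill(5,0,K) [27 cells changed]:
KKYYYYK
KKYYYYK
KKYYYYK
KKKKKKK
KKKKKKK
KKKRWWK
After op 4 fill(4,3,R) [27 cells changed]:
RRYYYYR
RRYYYYR
RRYYYYR
RRRRRRR
RRRRRRR
RRRRWWR
After op 5 paint(2,5,R):
RRYYYYR
RRYYYYR
RRYYYRR
RRRRRRR
RRRRRRR
RRRRWWR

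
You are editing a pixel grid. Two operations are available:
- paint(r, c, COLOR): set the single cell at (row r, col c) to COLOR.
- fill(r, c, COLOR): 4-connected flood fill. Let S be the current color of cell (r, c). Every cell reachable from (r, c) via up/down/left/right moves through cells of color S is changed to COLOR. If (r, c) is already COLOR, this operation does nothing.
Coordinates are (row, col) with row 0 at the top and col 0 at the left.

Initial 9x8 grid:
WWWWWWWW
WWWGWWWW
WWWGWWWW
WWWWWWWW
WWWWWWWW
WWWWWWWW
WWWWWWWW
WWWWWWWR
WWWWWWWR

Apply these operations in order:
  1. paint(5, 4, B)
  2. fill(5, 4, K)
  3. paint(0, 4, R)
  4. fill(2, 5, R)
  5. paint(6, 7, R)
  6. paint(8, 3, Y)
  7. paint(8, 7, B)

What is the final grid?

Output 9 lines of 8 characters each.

After op 1 paint(5,4,B):
WWWWWWWW
WWWGWWWW
WWWGWWWW
WWWWWWWW
WWWWWWWW
WWWWBWWW
WWWWWWWW
WWWWWWWR
WWWWWWWR
After op 2 fill(5,4,K) [1 cells changed]:
WWWWWWWW
WWWGWWWW
WWWGWWWW
WWWWWWWW
WWWWWWWW
WWWWKWWW
WWWWWWWW
WWWWWWWR
WWWWWWWR
After op 3 paint(0,4,R):
WWWWRWWW
WWWGWWWW
WWWGWWWW
WWWWWWWW
WWWWWWWW
WWWWKWWW
WWWWWWWW
WWWWWWWR
WWWWWWWR
After op 4 fill(2,5,R) [66 cells changed]:
RRRRRRRR
RRRGRRRR
RRRGRRRR
RRRRRRRR
RRRRRRRR
RRRRKRRR
RRRRRRRR
RRRRRRRR
RRRRRRRR
After op 5 paint(6,7,R):
RRRRRRRR
RRRGRRRR
RRRGRRRR
RRRRRRRR
RRRRRRRR
RRRRKRRR
RRRRRRRR
RRRRRRRR
RRRRRRRR
After op 6 paint(8,3,Y):
RRRRRRRR
RRRGRRRR
RRRGRRRR
RRRRRRRR
RRRRRRRR
RRRRKRRR
RRRRRRRR
RRRRRRRR
RRRYRRRR
After op 7 paint(8,7,B):
RRRRRRRR
RRRGRRRR
RRRGRRRR
RRRRRRRR
RRRRRRRR
RRRRKRRR
RRRRRRRR
RRRRRRRR
RRRYRRRB

Answer: RRRRRRRR
RRRGRRRR
RRRGRRRR
RRRRRRRR
RRRRRRRR
RRRRKRRR
RRRRRRRR
RRRRRRRR
RRRYRRRB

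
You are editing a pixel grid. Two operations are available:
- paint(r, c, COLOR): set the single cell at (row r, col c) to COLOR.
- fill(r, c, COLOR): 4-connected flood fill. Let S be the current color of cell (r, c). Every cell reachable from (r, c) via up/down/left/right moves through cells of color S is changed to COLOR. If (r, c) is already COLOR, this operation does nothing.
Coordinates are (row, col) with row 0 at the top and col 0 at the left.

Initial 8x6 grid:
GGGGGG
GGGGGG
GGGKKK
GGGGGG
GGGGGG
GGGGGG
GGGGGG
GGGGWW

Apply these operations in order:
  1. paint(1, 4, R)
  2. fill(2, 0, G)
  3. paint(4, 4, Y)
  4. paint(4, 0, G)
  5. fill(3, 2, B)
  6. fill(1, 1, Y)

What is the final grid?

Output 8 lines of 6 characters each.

Answer: YYYYYY
YYYYRY
YYYKKK
YYYYYY
YYYYYY
YYYYYY
YYYYYY
YYYYWW

Derivation:
After op 1 paint(1,4,R):
GGGGGG
GGGGRG
GGGKKK
GGGGGG
GGGGGG
GGGGGG
GGGGGG
GGGGWW
After op 2 fill(2,0,G) [0 cells changed]:
GGGGGG
GGGGRG
GGGKKK
GGGGGG
GGGGGG
GGGGGG
GGGGGG
GGGGWW
After op 3 paint(4,4,Y):
GGGGGG
GGGGRG
GGGKKK
GGGGGG
GGGGYG
GGGGGG
GGGGGG
GGGGWW
After op 4 paint(4,0,G):
GGGGGG
GGGGRG
GGGKKK
GGGGGG
GGGGYG
GGGGGG
GGGGGG
GGGGWW
After op 5 fill(3,2,B) [41 cells changed]:
BBBBBB
BBBBRB
BBBKKK
BBBBBB
BBBBYB
BBBBBB
BBBBBB
BBBBWW
After op 6 fill(1,1,Y) [41 cells changed]:
YYYYYY
YYYYRY
YYYKKK
YYYYYY
YYYYYY
YYYYYY
YYYYYY
YYYYWW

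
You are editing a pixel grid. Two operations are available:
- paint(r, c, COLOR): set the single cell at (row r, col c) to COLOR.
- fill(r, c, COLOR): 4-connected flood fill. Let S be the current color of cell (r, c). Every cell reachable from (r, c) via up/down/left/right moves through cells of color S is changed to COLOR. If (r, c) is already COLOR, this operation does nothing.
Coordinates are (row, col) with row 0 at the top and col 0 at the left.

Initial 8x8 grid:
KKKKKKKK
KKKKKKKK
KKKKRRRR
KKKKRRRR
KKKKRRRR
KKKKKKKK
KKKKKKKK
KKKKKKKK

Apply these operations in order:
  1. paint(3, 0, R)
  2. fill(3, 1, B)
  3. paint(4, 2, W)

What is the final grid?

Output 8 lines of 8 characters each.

After op 1 paint(3,0,R):
KKKKKKKK
KKKKKKKK
KKKKRRRR
RKKKRRRR
KKKKRRRR
KKKKKKKK
KKKKKKKK
KKKKKKKK
After op 2 fill(3,1,B) [51 cells changed]:
BBBBBBBB
BBBBBBBB
BBBBRRRR
RBBBRRRR
BBBBRRRR
BBBBBBBB
BBBBBBBB
BBBBBBBB
After op 3 paint(4,2,W):
BBBBBBBB
BBBBBBBB
BBBBRRRR
RBBBRRRR
BBWBRRRR
BBBBBBBB
BBBBBBBB
BBBBBBBB

Answer: BBBBBBBB
BBBBBBBB
BBBBRRRR
RBBBRRRR
BBWBRRRR
BBBBBBBB
BBBBBBBB
BBBBBBBB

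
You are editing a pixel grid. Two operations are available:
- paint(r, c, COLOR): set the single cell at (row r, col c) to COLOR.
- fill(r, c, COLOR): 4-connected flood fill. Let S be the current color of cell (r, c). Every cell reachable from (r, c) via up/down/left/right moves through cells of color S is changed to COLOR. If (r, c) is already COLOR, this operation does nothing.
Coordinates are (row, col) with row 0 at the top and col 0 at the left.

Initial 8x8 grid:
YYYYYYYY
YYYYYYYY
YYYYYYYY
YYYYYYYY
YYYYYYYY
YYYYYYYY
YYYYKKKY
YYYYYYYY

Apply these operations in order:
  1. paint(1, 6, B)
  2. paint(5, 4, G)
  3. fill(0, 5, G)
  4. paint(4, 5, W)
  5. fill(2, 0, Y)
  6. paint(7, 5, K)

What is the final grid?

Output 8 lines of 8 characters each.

Answer: YYYYYYYY
YYYYYYBY
YYYYYYYY
YYYYYYYY
YYYYYWYY
YYYYYYYY
YYYYKKKY
YYYYYKYY

Derivation:
After op 1 paint(1,6,B):
YYYYYYYY
YYYYYYBY
YYYYYYYY
YYYYYYYY
YYYYYYYY
YYYYYYYY
YYYYKKKY
YYYYYYYY
After op 2 paint(5,4,G):
YYYYYYYY
YYYYYYBY
YYYYYYYY
YYYYYYYY
YYYYYYYY
YYYYGYYY
YYYYKKKY
YYYYYYYY
After op 3 fill(0,5,G) [59 cells changed]:
GGGGGGGG
GGGGGGBG
GGGGGGGG
GGGGGGGG
GGGGGGGG
GGGGGGGG
GGGGKKKG
GGGGGGGG
After op 4 paint(4,5,W):
GGGGGGGG
GGGGGGBG
GGGGGGGG
GGGGGGGG
GGGGGWGG
GGGGGGGG
GGGGKKKG
GGGGGGGG
After op 5 fill(2,0,Y) [59 cells changed]:
YYYYYYYY
YYYYYYBY
YYYYYYYY
YYYYYYYY
YYYYYWYY
YYYYYYYY
YYYYKKKY
YYYYYYYY
After op 6 paint(7,5,K):
YYYYYYYY
YYYYYYBY
YYYYYYYY
YYYYYYYY
YYYYYWYY
YYYYYYYY
YYYYKKKY
YYYYYKYY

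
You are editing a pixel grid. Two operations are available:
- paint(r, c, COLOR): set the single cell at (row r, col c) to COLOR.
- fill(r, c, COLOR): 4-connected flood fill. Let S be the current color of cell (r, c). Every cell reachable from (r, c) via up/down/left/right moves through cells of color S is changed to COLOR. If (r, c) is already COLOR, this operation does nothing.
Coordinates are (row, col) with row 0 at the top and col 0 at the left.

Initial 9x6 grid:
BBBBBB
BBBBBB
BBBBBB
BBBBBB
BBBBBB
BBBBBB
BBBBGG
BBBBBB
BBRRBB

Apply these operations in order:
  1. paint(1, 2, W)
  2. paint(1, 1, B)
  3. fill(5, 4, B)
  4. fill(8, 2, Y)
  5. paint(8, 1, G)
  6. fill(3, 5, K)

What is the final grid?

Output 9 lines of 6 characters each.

Answer: KKKKKK
KKWKKK
KKKKKK
KKKKKK
KKKKKK
KKKKKK
KKKKGG
KKKKKK
KGYYKK

Derivation:
After op 1 paint(1,2,W):
BBBBBB
BBWBBB
BBBBBB
BBBBBB
BBBBBB
BBBBBB
BBBBGG
BBBBBB
BBRRBB
After op 2 paint(1,1,B):
BBBBBB
BBWBBB
BBBBBB
BBBBBB
BBBBBB
BBBBBB
BBBBGG
BBBBBB
BBRRBB
After op 3 fill(5,4,B) [0 cells changed]:
BBBBBB
BBWBBB
BBBBBB
BBBBBB
BBBBBB
BBBBBB
BBBBGG
BBBBBB
BBRRBB
After op 4 fill(8,2,Y) [2 cells changed]:
BBBBBB
BBWBBB
BBBBBB
BBBBBB
BBBBBB
BBBBBB
BBBBGG
BBBBBB
BBYYBB
After op 5 paint(8,1,G):
BBBBBB
BBWBBB
BBBBBB
BBBBBB
BBBBBB
BBBBBB
BBBBGG
BBBBBB
BGYYBB
After op 6 fill(3,5,K) [48 cells changed]:
KKKKKK
KKWKKK
KKKKKK
KKKKKK
KKKKKK
KKKKKK
KKKKGG
KKKKKK
KGYYKK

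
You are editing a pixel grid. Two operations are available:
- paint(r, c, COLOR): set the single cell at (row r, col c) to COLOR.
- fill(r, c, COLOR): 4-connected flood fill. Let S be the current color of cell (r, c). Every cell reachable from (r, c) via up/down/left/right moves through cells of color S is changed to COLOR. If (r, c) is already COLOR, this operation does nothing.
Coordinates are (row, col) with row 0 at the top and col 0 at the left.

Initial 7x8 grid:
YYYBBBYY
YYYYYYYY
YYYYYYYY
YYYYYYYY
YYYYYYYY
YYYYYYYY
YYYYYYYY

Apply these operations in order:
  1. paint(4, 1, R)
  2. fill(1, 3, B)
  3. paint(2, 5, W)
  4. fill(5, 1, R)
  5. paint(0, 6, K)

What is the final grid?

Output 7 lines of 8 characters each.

Answer: RRRRRRKR
RRRRRRRR
RRRRRWRR
RRRRRRRR
RRRRRRRR
RRRRRRRR
RRRRRRRR

Derivation:
After op 1 paint(4,1,R):
YYYBBBYY
YYYYYYYY
YYYYYYYY
YYYYYYYY
YRYYYYYY
YYYYYYYY
YYYYYYYY
After op 2 fill(1,3,B) [52 cells changed]:
BBBBBBBB
BBBBBBBB
BBBBBBBB
BBBBBBBB
BRBBBBBB
BBBBBBBB
BBBBBBBB
After op 3 paint(2,5,W):
BBBBBBBB
BBBBBBBB
BBBBBWBB
BBBBBBBB
BRBBBBBB
BBBBBBBB
BBBBBBBB
After op 4 fill(5,1,R) [54 cells changed]:
RRRRRRRR
RRRRRRRR
RRRRRWRR
RRRRRRRR
RRRRRRRR
RRRRRRRR
RRRRRRRR
After op 5 paint(0,6,K):
RRRRRRKR
RRRRRRRR
RRRRRWRR
RRRRRRRR
RRRRRRRR
RRRRRRRR
RRRRRRRR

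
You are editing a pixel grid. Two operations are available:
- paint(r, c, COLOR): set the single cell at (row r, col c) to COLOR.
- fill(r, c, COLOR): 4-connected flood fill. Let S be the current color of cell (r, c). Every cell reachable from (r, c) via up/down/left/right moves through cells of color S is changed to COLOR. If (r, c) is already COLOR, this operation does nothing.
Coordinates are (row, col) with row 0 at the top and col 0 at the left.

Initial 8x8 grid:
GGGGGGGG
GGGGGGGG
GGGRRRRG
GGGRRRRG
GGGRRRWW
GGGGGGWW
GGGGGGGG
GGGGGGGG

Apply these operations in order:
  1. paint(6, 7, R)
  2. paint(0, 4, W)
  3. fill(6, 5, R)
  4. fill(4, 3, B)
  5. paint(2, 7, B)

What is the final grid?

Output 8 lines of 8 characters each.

Answer: BBBBWBBB
BBBBBBBB
BBBBBBBB
BBBBBBBB
BBBBBBWW
BBBBBBWW
BBBBBBBB
BBBBBBBB

Derivation:
After op 1 paint(6,7,R):
GGGGGGGG
GGGGGGGG
GGGRRRRG
GGGRRRRG
GGGRRRWW
GGGGGGWW
GGGGGGGR
GGGGGGGG
After op 2 paint(0,4,W):
GGGGWGGG
GGGGGGGG
GGGRRRRG
GGGRRRRG
GGGRRRWW
GGGGGGWW
GGGGGGGR
GGGGGGGG
After op 3 fill(6,5,R) [47 cells changed]:
RRRRWRRR
RRRRRRRR
RRRRRRRR
RRRRRRRR
RRRRRRWW
RRRRRRWW
RRRRRRRR
RRRRRRRR
After op 4 fill(4,3,B) [59 cells changed]:
BBBBWBBB
BBBBBBBB
BBBBBBBB
BBBBBBBB
BBBBBBWW
BBBBBBWW
BBBBBBBB
BBBBBBBB
After op 5 paint(2,7,B):
BBBBWBBB
BBBBBBBB
BBBBBBBB
BBBBBBBB
BBBBBBWW
BBBBBBWW
BBBBBBBB
BBBBBBBB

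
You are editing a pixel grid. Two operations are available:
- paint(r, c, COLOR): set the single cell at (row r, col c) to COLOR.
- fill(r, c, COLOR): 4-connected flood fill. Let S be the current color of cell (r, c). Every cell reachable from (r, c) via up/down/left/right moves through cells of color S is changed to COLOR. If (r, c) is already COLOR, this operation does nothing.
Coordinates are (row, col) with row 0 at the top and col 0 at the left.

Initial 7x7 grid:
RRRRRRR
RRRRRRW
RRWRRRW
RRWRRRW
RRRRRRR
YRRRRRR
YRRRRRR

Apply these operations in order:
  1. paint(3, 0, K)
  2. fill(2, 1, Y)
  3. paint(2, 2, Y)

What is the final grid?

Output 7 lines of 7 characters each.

Answer: YYYYYYY
YYYYYYW
YYYYYYW
KYWYYYW
YYYYYYY
YYYYYYY
YYYYYYY

Derivation:
After op 1 paint(3,0,K):
RRRRRRR
RRRRRRW
RRWRRRW
KRWRRRW
RRRRRRR
YRRRRRR
YRRRRRR
After op 2 fill(2,1,Y) [41 cells changed]:
YYYYYYY
YYYYYYW
YYWYYYW
KYWYYYW
YYYYYYY
YYYYYYY
YYYYYYY
After op 3 paint(2,2,Y):
YYYYYYY
YYYYYYW
YYYYYYW
KYWYYYW
YYYYYYY
YYYYYYY
YYYYYYY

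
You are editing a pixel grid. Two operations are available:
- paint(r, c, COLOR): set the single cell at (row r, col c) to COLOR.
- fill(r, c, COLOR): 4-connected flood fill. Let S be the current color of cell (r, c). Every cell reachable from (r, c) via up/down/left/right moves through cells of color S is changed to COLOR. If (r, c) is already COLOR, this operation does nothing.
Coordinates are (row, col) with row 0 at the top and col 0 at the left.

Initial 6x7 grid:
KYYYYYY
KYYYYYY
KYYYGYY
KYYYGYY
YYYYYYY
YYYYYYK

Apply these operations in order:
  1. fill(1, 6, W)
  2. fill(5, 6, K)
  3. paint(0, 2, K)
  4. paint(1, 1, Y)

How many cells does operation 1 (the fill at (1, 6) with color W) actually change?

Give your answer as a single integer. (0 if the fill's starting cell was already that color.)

Answer: 35

Derivation:
After op 1 fill(1,6,W) [35 cells changed]:
KWWWWWW
KWWWWWW
KWWWGWW
KWWWGWW
WWWWWWW
WWWWWWK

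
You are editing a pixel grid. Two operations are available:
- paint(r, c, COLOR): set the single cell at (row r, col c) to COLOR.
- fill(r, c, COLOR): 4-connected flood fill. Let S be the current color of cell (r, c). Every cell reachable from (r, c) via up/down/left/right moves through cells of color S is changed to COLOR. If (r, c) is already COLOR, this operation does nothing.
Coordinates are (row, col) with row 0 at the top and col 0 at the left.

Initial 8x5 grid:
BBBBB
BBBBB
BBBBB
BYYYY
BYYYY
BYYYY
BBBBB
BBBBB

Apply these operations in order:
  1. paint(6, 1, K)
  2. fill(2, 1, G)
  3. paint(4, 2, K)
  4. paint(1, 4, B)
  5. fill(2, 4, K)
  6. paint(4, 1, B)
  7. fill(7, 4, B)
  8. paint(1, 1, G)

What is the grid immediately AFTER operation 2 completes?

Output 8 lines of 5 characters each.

After op 1 paint(6,1,K):
BBBBB
BBBBB
BBBBB
BYYYY
BYYYY
BYYYY
BKBBB
BBBBB
After op 2 fill(2,1,G) [27 cells changed]:
GGGGG
GGGGG
GGGGG
GYYYY
GYYYY
GYYYY
GKGGG
GGGGG

Answer: GGGGG
GGGGG
GGGGG
GYYYY
GYYYY
GYYYY
GKGGG
GGGGG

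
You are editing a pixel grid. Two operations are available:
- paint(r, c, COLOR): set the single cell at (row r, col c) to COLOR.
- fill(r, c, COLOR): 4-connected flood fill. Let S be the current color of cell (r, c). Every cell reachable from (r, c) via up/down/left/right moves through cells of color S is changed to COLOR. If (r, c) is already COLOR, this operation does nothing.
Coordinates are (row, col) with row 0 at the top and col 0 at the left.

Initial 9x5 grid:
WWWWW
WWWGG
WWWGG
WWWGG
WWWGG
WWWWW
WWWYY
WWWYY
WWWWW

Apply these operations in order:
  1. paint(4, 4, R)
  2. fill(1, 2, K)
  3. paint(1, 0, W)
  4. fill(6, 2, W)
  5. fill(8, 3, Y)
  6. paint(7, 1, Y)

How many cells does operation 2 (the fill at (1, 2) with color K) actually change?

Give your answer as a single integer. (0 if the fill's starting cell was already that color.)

After op 1 paint(4,4,R):
WWWWW
WWWGG
WWWGG
WWWGG
WWWGR
WWWWW
WWWYY
WWWYY
WWWWW
After op 2 fill(1,2,K) [33 cells changed]:
KKKKK
KKKGG
KKKGG
KKKGG
KKKGR
KKKKK
KKKYY
KKKYY
KKKKK

Answer: 33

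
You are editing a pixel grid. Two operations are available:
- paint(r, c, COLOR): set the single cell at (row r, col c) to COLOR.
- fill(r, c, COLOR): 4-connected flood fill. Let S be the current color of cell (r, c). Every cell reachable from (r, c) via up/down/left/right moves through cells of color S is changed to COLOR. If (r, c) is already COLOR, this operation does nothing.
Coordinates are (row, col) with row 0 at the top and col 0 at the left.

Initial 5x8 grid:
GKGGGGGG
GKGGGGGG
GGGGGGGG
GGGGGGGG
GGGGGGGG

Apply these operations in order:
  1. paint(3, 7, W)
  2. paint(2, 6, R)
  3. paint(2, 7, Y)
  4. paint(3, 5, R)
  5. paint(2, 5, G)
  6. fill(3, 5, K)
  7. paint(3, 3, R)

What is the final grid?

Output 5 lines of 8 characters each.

After op 1 paint(3,7,W):
GKGGGGGG
GKGGGGGG
GGGGGGGG
GGGGGGGW
GGGGGGGG
After op 2 paint(2,6,R):
GKGGGGGG
GKGGGGGG
GGGGGGRG
GGGGGGGW
GGGGGGGG
After op 3 paint(2,7,Y):
GKGGGGGG
GKGGGGGG
GGGGGGRY
GGGGGGGW
GGGGGGGG
After op 4 paint(3,5,R):
GKGGGGGG
GKGGGGGG
GGGGGGRY
GGGGGRGW
GGGGGGGG
After op 5 paint(2,5,G):
GKGGGGGG
GKGGGGGG
GGGGGGRY
GGGGGRGW
GGGGGGGG
After op 6 fill(3,5,K) [1 cells changed]:
GKGGGGGG
GKGGGGGG
GGGGGGRY
GGGGGKGW
GGGGGGGG
After op 7 paint(3,3,R):
GKGGGGGG
GKGGGGGG
GGGGGGRY
GGGRGKGW
GGGGGGGG

Answer: GKGGGGGG
GKGGGGGG
GGGGGGRY
GGGRGKGW
GGGGGGGG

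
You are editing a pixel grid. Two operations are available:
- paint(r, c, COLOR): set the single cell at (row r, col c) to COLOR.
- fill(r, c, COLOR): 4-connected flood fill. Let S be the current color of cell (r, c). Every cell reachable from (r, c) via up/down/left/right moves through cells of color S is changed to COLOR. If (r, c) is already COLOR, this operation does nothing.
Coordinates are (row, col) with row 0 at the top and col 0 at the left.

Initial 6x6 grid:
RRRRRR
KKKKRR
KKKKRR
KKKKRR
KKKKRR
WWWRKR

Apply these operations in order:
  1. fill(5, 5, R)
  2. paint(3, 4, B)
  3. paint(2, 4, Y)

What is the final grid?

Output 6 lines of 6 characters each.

Answer: RRRRRR
KKKKRR
KKKKYR
KKKKBR
KKKKRR
WWWRKR

Derivation:
After op 1 fill(5,5,R) [0 cells changed]:
RRRRRR
KKKKRR
KKKKRR
KKKKRR
KKKKRR
WWWRKR
After op 2 paint(3,4,B):
RRRRRR
KKKKRR
KKKKRR
KKKKBR
KKKKRR
WWWRKR
After op 3 paint(2,4,Y):
RRRRRR
KKKKRR
KKKKYR
KKKKBR
KKKKRR
WWWRKR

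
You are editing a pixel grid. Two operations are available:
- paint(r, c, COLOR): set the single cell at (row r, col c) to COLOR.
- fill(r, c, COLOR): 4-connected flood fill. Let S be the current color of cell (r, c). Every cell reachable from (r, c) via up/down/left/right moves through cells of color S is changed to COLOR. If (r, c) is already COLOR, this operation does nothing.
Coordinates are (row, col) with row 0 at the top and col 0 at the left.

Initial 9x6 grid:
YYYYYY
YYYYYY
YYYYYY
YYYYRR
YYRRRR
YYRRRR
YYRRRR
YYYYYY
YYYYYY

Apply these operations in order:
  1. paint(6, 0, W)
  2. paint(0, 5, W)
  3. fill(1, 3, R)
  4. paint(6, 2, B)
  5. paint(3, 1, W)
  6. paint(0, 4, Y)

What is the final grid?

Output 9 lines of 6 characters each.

After op 1 paint(6,0,W):
YYYYYY
YYYYYY
YYYYYY
YYYYRR
YYRRRR
YYRRRR
WYRRRR
YYYYYY
YYYYYY
After op 2 paint(0,5,W):
YYYYYW
YYYYYY
YYYYYY
YYYYRR
YYRRRR
YYRRRR
WYRRRR
YYYYYY
YYYYYY
After op 3 fill(1,3,R) [38 cells changed]:
RRRRRW
RRRRRR
RRRRRR
RRRRRR
RRRRRR
RRRRRR
WRRRRR
RRRRRR
RRRRRR
After op 4 paint(6,2,B):
RRRRRW
RRRRRR
RRRRRR
RRRRRR
RRRRRR
RRRRRR
WRBRRR
RRRRRR
RRRRRR
After op 5 paint(3,1,W):
RRRRRW
RRRRRR
RRRRRR
RWRRRR
RRRRRR
RRRRRR
WRBRRR
RRRRRR
RRRRRR
After op 6 paint(0,4,Y):
RRRRYW
RRRRRR
RRRRRR
RWRRRR
RRRRRR
RRRRRR
WRBRRR
RRRRRR
RRRRRR

Answer: RRRRYW
RRRRRR
RRRRRR
RWRRRR
RRRRRR
RRRRRR
WRBRRR
RRRRRR
RRRRRR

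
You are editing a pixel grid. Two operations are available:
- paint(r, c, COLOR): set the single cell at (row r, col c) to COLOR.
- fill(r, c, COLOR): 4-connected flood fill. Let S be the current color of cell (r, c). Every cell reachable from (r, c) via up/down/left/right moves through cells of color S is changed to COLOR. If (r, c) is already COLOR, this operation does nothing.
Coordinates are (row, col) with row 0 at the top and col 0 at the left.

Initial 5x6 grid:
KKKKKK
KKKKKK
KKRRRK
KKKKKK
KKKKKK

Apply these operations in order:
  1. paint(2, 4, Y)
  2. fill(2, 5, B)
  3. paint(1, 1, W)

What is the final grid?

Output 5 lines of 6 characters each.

Answer: BBBBBB
BWBBBB
BBRRYB
BBBBBB
BBBBBB

Derivation:
After op 1 paint(2,4,Y):
KKKKKK
KKKKKK
KKRRYK
KKKKKK
KKKKKK
After op 2 fill(2,5,B) [27 cells changed]:
BBBBBB
BBBBBB
BBRRYB
BBBBBB
BBBBBB
After op 3 paint(1,1,W):
BBBBBB
BWBBBB
BBRRYB
BBBBBB
BBBBBB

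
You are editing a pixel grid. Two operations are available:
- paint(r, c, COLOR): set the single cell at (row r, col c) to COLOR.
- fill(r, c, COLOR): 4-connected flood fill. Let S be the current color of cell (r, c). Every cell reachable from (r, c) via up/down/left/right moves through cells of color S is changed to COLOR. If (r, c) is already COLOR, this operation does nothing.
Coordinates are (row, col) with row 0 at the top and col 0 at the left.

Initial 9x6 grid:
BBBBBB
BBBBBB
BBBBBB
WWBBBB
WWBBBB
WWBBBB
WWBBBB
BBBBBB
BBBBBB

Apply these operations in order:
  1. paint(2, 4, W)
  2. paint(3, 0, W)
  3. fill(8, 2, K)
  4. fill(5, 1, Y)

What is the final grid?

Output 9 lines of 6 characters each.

Answer: KKKKKK
KKKKKK
KKKKWK
YYKKKK
YYKKKK
YYKKKK
YYKKKK
KKKKKK
KKKKKK

Derivation:
After op 1 paint(2,4,W):
BBBBBB
BBBBBB
BBBBWB
WWBBBB
WWBBBB
WWBBBB
WWBBBB
BBBBBB
BBBBBB
After op 2 paint(3,0,W):
BBBBBB
BBBBBB
BBBBWB
WWBBBB
WWBBBB
WWBBBB
WWBBBB
BBBBBB
BBBBBB
After op 3 fill(8,2,K) [45 cells changed]:
KKKKKK
KKKKKK
KKKKWK
WWKKKK
WWKKKK
WWKKKK
WWKKKK
KKKKKK
KKKKKK
After op 4 fill(5,1,Y) [8 cells changed]:
KKKKKK
KKKKKK
KKKKWK
YYKKKK
YYKKKK
YYKKKK
YYKKKK
KKKKKK
KKKKKK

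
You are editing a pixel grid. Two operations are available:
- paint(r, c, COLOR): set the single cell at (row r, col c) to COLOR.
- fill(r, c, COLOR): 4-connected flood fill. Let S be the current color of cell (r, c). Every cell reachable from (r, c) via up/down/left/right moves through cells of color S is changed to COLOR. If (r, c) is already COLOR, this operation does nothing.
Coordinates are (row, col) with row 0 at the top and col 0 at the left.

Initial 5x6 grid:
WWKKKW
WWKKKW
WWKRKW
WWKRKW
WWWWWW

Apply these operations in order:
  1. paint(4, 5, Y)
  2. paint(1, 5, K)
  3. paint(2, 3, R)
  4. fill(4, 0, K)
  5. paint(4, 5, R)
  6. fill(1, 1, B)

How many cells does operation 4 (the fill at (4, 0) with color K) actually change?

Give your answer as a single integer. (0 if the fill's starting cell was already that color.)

Answer: 13

Derivation:
After op 1 paint(4,5,Y):
WWKKKW
WWKKKW
WWKRKW
WWKRKW
WWWWWY
After op 2 paint(1,5,K):
WWKKKW
WWKKKK
WWKRKW
WWKRKW
WWWWWY
After op 3 paint(2,3,R):
WWKKKW
WWKKKK
WWKRKW
WWKRKW
WWWWWY
After op 4 fill(4,0,K) [13 cells changed]:
KKKKKW
KKKKKK
KKKRKW
KKKRKW
KKKKKY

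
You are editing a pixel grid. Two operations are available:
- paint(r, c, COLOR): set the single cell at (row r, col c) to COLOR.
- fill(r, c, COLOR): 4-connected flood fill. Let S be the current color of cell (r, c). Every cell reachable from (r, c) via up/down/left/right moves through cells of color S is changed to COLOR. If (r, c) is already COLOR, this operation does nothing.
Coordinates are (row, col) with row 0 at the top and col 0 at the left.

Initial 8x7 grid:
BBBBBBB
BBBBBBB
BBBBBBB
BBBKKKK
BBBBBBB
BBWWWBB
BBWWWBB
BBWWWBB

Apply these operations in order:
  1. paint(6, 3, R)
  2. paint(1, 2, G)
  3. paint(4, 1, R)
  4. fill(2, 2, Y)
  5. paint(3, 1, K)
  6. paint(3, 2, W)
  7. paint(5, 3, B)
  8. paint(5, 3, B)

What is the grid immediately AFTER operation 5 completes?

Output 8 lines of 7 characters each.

Answer: YYYYYYY
YYGYYYY
YYYYYYY
YKYKKKK
YRYYYYY
YYWWWYY
YYWRWYY
YYWWWYY

Derivation:
After op 1 paint(6,3,R):
BBBBBBB
BBBBBBB
BBBBBBB
BBBKKKK
BBBBBBB
BBWWWBB
BBWRWBB
BBWWWBB
After op 2 paint(1,2,G):
BBBBBBB
BBGBBBB
BBBBBBB
BBBKKKK
BBBBBBB
BBWWWBB
BBWRWBB
BBWWWBB
After op 3 paint(4,1,R):
BBBBBBB
BBGBBBB
BBBBBBB
BBBKKKK
BRBBBBB
BBWWWBB
BBWRWBB
BBWWWBB
After op 4 fill(2,2,Y) [41 cells changed]:
YYYYYYY
YYGYYYY
YYYYYYY
YYYKKKK
YRYYYYY
YYWWWYY
YYWRWYY
YYWWWYY
After op 5 paint(3,1,K):
YYYYYYY
YYGYYYY
YYYYYYY
YKYKKKK
YRYYYYY
YYWWWYY
YYWRWYY
YYWWWYY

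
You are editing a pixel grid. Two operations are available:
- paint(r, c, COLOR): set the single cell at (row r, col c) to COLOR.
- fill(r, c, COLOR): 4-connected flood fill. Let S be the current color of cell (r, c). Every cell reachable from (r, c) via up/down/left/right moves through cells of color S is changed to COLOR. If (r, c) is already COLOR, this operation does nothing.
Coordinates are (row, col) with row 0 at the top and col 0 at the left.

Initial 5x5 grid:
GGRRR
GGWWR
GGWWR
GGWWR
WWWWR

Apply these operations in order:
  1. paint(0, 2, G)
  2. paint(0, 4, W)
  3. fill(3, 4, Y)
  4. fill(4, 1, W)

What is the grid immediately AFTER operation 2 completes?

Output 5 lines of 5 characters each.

Answer: GGGRW
GGWWR
GGWWR
GGWWR
WWWWR

Derivation:
After op 1 paint(0,2,G):
GGGRR
GGWWR
GGWWR
GGWWR
WWWWR
After op 2 paint(0,4,W):
GGGRW
GGWWR
GGWWR
GGWWR
WWWWR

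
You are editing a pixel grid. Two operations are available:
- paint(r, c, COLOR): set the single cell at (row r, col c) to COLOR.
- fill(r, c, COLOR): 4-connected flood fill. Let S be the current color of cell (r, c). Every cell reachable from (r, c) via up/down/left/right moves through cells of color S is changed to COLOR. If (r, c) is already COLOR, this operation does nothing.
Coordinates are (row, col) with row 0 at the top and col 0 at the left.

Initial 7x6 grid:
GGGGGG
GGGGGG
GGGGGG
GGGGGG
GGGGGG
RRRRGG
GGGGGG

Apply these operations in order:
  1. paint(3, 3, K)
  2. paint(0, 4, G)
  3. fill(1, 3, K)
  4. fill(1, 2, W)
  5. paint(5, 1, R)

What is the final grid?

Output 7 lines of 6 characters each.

Answer: WWWWWW
WWWWWW
WWWWWW
WWWWWW
WWWWWW
RRRRWW
WWWWWW

Derivation:
After op 1 paint(3,3,K):
GGGGGG
GGGGGG
GGGGGG
GGGKGG
GGGGGG
RRRRGG
GGGGGG
After op 2 paint(0,4,G):
GGGGGG
GGGGGG
GGGGGG
GGGKGG
GGGGGG
RRRRGG
GGGGGG
After op 3 fill(1,3,K) [37 cells changed]:
KKKKKK
KKKKKK
KKKKKK
KKKKKK
KKKKKK
RRRRKK
KKKKKK
After op 4 fill(1,2,W) [38 cells changed]:
WWWWWW
WWWWWW
WWWWWW
WWWWWW
WWWWWW
RRRRWW
WWWWWW
After op 5 paint(5,1,R):
WWWWWW
WWWWWW
WWWWWW
WWWWWW
WWWWWW
RRRRWW
WWWWWW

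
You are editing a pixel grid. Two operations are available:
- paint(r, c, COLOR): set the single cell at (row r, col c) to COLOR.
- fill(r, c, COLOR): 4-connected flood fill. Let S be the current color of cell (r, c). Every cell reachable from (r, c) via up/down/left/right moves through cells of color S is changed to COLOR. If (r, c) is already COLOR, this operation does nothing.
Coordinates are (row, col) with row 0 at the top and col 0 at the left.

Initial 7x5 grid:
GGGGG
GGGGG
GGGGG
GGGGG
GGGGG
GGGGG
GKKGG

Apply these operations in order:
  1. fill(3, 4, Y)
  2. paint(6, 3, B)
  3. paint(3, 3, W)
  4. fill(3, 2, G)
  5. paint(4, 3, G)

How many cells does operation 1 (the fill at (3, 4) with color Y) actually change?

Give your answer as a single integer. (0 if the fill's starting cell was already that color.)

After op 1 fill(3,4,Y) [33 cells changed]:
YYYYY
YYYYY
YYYYY
YYYYY
YYYYY
YYYYY
YKKYY

Answer: 33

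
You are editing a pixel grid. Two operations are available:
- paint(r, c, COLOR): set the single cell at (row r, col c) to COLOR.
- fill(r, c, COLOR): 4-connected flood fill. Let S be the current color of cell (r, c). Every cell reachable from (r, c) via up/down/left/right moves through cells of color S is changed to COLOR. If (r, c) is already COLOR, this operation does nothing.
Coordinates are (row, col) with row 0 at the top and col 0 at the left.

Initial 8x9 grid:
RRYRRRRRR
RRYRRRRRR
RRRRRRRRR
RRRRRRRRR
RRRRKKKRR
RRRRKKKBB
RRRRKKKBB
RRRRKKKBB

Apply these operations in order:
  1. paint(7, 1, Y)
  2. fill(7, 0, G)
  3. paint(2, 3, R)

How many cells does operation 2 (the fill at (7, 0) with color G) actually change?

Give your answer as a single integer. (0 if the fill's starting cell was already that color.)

Answer: 51

Derivation:
After op 1 paint(7,1,Y):
RRYRRRRRR
RRYRRRRRR
RRRRRRRRR
RRRRRRRRR
RRRRKKKRR
RRRRKKKBB
RRRRKKKBB
RYRRKKKBB
After op 2 fill(7,0,G) [51 cells changed]:
GGYGGGGGG
GGYGGGGGG
GGGGGGGGG
GGGGGGGGG
GGGGKKKGG
GGGGKKKBB
GGGGKKKBB
GYGGKKKBB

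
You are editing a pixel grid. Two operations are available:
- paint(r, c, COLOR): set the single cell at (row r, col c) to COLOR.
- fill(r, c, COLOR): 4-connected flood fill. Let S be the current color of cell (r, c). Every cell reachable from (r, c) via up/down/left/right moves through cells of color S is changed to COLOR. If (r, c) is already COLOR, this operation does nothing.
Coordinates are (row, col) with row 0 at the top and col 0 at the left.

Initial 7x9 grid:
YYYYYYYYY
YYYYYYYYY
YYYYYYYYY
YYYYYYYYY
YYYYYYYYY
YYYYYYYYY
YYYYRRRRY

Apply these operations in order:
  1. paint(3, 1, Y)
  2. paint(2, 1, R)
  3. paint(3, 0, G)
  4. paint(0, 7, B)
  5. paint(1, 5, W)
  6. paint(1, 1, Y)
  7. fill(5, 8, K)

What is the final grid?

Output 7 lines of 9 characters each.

Answer: KKKKKKKBK
KKKKKWKKK
KRKKKKKKK
GKKKKKKKK
KKKKKKKKK
KKKKKKKKK
KKKKRRRRK

Derivation:
After op 1 paint(3,1,Y):
YYYYYYYYY
YYYYYYYYY
YYYYYYYYY
YYYYYYYYY
YYYYYYYYY
YYYYYYYYY
YYYYRRRRY
After op 2 paint(2,1,R):
YYYYYYYYY
YYYYYYYYY
YRYYYYYYY
YYYYYYYYY
YYYYYYYYY
YYYYYYYYY
YYYYRRRRY
After op 3 paint(3,0,G):
YYYYYYYYY
YYYYYYYYY
YRYYYYYYY
GYYYYYYYY
YYYYYYYYY
YYYYYYYYY
YYYYRRRRY
After op 4 paint(0,7,B):
YYYYYYYBY
YYYYYYYYY
YRYYYYYYY
GYYYYYYYY
YYYYYYYYY
YYYYYYYYY
YYYYRRRRY
After op 5 paint(1,5,W):
YYYYYYYBY
YYYYYWYYY
YRYYYYYYY
GYYYYYYYY
YYYYYYYYY
YYYYYYYYY
YYYYRRRRY
After op 6 paint(1,1,Y):
YYYYYYYBY
YYYYYWYYY
YRYYYYYYY
GYYYYYYYY
YYYYYYYYY
YYYYYYYYY
YYYYRRRRY
After op 7 fill(5,8,K) [55 cells changed]:
KKKKKKKBK
KKKKKWKKK
KRKKKKKKK
GKKKKKKKK
KKKKKKKKK
KKKKKKKKK
KKKKRRRRK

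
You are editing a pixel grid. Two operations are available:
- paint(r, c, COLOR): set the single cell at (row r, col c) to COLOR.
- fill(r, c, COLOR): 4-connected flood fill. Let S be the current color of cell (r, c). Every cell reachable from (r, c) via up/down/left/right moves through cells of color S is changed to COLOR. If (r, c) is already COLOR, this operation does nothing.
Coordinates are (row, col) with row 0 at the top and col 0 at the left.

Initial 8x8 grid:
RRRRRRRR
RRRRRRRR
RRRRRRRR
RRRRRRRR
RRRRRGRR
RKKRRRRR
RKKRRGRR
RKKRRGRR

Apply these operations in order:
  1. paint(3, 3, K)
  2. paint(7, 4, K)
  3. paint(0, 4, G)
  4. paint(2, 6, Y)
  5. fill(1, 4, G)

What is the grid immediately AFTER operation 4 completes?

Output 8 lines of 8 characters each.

After op 1 paint(3,3,K):
RRRRRRRR
RRRRRRRR
RRRRRRRR
RRRKRRRR
RRRRRGRR
RKKRRRRR
RKKRRGRR
RKKRRGRR
After op 2 paint(7,4,K):
RRRRRRRR
RRRRRRRR
RRRRRRRR
RRRKRRRR
RRRRRGRR
RKKRRRRR
RKKRRGRR
RKKRKGRR
After op 3 paint(0,4,G):
RRRRGRRR
RRRRRRRR
RRRRRRRR
RRRKRRRR
RRRRRGRR
RKKRRRRR
RKKRRGRR
RKKRKGRR
After op 4 paint(2,6,Y):
RRRRGRRR
RRRRRRRR
RRRRRRYR
RRRKRRRR
RRRRRGRR
RKKRRRRR
RKKRRGRR
RKKRKGRR

Answer: RRRRGRRR
RRRRRRRR
RRRRRRYR
RRRKRRRR
RRRRRGRR
RKKRRRRR
RKKRRGRR
RKKRKGRR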